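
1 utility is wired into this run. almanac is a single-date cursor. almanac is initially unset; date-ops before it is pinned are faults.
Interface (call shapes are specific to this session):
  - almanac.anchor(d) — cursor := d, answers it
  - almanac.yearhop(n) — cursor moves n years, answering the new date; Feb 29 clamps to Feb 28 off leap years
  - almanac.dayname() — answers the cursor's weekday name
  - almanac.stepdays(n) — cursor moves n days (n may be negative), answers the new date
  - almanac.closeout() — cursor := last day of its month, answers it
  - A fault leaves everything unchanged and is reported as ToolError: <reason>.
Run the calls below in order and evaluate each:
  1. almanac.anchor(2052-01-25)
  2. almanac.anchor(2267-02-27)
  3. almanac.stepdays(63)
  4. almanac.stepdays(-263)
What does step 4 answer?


Answer: 2266-08-11

Derivation:
! 1. almanac.anchor(2052-01-25) == 2052-01-25
! 2. almanac.anchor(2267-02-27) == 2267-02-27
! 3. almanac.stepdays(63) == 2267-05-01
! 4. almanac.stepdays(-263) == 2266-08-11


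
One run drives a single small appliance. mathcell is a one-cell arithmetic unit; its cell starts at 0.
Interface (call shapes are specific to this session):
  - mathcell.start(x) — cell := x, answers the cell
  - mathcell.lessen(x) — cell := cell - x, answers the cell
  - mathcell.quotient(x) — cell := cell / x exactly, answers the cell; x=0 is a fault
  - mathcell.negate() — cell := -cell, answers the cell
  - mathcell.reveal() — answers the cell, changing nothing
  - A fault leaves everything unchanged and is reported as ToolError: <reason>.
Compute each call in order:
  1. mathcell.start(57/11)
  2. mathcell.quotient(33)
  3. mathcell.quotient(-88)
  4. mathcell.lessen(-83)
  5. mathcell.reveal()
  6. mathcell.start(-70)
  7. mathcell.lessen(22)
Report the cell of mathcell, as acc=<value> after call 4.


Answer: acc=883765/10648

Derivation:
# 1. mathcell.start(57/11) -> 57/11
# 2. mathcell.quotient(33) -> 19/121
# 3. mathcell.quotient(-88) -> -19/10648
# 4. mathcell.lessen(-83) -> 883765/10648
# 5. mathcell.reveal() -> 883765/10648
# 6. mathcell.start(-70) -> -70
# 7. mathcell.lessen(22) -> -92


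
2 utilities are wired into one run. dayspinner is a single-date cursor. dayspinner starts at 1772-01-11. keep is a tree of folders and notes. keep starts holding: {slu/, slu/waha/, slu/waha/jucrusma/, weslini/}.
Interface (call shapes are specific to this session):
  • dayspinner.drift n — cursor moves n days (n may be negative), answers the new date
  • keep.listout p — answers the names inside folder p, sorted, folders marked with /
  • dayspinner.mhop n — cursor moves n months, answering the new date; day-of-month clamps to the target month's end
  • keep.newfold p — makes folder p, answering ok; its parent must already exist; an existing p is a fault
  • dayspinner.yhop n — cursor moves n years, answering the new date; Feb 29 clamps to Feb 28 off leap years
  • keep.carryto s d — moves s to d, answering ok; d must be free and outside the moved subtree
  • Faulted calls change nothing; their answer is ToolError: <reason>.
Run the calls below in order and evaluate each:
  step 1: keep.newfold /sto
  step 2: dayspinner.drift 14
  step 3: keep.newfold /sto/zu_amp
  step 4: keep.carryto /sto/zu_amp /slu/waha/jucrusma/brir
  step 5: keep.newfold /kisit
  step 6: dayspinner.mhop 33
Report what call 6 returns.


·→ keep.newfold(p: /sto)
·← ok
·→ dayspinner.drift(n: 14)
·← 1772-01-25
·→ keep.newfold(p: /sto/zu_amp)
·← ok
·→ keep.carryto(s: /sto/zu_amp, d: /slu/waha/jucrusma/brir)
·← ok
·→ keep.newfold(p: /kisit)
·← ok
·→ dayspinner.mhop(n: 33)
·← 1774-10-25

Answer: 1774-10-25


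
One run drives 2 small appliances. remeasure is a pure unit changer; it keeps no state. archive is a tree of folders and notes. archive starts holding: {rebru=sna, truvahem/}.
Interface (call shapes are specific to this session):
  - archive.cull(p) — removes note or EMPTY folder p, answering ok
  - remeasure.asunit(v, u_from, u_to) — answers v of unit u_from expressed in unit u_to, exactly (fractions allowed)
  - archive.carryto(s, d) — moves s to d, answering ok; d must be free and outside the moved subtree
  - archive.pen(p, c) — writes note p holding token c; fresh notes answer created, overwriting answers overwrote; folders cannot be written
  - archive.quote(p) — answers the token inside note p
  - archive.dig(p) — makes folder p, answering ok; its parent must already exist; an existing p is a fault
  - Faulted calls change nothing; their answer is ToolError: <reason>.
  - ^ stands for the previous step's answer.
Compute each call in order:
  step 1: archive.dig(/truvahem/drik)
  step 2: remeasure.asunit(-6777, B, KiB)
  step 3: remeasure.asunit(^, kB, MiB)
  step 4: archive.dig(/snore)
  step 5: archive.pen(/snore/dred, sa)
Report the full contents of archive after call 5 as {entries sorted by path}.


Answer: {rebru=sna, snore/, snore/dred=sa, truvahem/, truvahem/drik/}

Derivation:
Invoking archive.dig passing p→/truvahem/drik, and see ok.
I run remeasure.asunit passing v→-6777, u_from→B, u_to→KiB, which returns -6777/1024.
I use remeasure.asunit passing v→^, u_from→kB, u_to→MiB, — result: -847125/134217728.
I invoke archive.dig passing p→/snore, and see ok.
Calling archive.pen passing p→/snore/dred, c→sa, and observe created.


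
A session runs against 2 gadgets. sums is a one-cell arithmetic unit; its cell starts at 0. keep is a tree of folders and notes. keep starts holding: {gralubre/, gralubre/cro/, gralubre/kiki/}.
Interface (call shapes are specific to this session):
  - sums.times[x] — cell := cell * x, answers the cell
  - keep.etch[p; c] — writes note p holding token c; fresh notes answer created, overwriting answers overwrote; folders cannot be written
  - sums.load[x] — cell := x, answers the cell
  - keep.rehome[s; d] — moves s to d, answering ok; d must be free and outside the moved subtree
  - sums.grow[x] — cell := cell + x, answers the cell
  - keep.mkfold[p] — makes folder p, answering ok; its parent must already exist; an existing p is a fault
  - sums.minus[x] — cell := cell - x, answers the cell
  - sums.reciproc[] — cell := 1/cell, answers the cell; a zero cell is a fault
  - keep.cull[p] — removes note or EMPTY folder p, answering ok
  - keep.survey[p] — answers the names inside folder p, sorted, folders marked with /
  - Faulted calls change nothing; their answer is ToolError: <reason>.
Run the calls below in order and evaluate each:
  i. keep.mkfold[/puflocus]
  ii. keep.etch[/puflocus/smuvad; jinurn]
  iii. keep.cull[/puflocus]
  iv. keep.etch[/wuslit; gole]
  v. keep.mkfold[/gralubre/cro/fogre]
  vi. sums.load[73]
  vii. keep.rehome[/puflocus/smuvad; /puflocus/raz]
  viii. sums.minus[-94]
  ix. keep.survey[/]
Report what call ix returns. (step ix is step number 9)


Answer: [gralubre/, puflocus/, wuslit]

Derivation:
>>> mkfold p='/puflocus'
[out] ok
>>> etch p='/puflocus/smuvad' c='jinurn'
[out] created
>>> cull p='/puflocus'
[out] ToolError: not empty
>>> etch p='/wuslit' c='gole'
[out] created
>>> mkfold p='/gralubre/cro/fogre'
[out] ok
>>> load x='73'
[out] 73
>>> rehome s='/puflocus/smuvad' d='/puflocus/raz'
[out] ok
>>> minus x='-94'
[out] 167
>>> survey p='/'
[out] [gralubre/, puflocus/, wuslit]


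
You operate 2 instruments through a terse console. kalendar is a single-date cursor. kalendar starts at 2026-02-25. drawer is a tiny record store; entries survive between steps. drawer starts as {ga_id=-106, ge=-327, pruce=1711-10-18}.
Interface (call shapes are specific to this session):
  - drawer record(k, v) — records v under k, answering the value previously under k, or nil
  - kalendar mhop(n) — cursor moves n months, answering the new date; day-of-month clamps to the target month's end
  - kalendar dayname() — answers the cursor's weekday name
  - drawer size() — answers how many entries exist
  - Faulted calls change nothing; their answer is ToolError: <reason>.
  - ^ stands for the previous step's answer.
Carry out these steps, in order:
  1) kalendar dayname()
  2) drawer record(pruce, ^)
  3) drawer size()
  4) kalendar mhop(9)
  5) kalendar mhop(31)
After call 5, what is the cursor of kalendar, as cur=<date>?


Answer: cur=2029-06-25

Derivation:
[in] kalendar dayname
:: Wednesday
[in] drawer record pruce ^
:: 1711-10-18
[in] drawer size
:: 3
[in] kalendar mhop 9
:: 2026-11-25
[in] kalendar mhop 31
:: 2029-06-25


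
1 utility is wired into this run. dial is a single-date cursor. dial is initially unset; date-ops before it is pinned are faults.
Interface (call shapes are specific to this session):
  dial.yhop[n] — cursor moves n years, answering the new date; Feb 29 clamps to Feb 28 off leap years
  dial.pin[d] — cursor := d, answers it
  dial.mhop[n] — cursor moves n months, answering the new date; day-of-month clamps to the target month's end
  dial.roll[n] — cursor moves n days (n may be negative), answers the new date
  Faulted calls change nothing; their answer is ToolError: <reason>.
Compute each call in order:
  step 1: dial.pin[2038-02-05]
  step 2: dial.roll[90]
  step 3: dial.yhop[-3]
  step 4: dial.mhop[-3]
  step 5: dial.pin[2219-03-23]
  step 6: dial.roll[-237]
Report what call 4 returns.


! 1. dial.pin(d='2038-02-05') => 2038-02-05
! 2. dial.roll(n='90') => 2038-05-06
! 3. dial.yhop(n='-3') => 2035-05-06
! 4. dial.mhop(n='-3') => 2035-02-06
! 5. dial.pin(d='2219-03-23') => 2219-03-23
! 6. dial.roll(n='-237') => 2218-07-29

Answer: 2035-02-06


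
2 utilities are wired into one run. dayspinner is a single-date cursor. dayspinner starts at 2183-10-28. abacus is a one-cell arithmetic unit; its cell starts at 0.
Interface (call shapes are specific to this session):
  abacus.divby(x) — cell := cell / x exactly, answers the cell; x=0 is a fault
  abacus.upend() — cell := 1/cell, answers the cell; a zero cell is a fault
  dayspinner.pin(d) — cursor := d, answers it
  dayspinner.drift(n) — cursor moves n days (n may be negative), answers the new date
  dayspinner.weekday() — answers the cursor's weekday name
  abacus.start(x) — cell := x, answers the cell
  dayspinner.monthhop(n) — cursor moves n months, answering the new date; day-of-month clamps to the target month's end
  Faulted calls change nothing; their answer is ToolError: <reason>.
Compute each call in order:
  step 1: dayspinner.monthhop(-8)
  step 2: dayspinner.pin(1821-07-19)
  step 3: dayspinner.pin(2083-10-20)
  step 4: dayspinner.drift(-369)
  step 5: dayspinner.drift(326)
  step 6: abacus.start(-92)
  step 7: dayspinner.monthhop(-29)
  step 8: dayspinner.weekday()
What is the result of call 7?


# 1. dayspinner.monthhop(n→-8) => 2183-02-28
# 2. dayspinner.pin(d→1821-07-19) => 1821-07-19
# 3. dayspinner.pin(d→2083-10-20) => 2083-10-20
# 4. dayspinner.drift(n→-369) => 2082-10-16
# 5. dayspinner.drift(n→326) => 2083-09-07
# 6. abacus.start(x→-92) => -92
# 7. dayspinner.monthhop(n→-29) => 2081-04-07
# 8. dayspinner.weekday() => Monday

Answer: 2081-04-07


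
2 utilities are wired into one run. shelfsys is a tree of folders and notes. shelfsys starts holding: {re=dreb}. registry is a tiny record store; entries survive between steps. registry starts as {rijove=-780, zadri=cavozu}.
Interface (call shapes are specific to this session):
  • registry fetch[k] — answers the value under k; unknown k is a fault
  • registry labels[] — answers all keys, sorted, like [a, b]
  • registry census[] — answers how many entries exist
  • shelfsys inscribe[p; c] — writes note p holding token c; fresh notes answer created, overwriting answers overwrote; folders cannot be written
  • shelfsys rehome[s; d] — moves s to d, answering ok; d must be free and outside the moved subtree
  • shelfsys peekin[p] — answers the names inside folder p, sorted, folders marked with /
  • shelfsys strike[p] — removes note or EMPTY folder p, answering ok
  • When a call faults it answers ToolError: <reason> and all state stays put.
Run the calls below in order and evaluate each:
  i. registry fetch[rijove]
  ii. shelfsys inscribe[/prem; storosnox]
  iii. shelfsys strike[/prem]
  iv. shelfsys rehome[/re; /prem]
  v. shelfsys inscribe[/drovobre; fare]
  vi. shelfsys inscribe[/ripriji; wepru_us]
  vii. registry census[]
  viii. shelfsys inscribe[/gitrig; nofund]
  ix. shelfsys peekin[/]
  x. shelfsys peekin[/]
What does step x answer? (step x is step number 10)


! registry fetch(k='rijove') -> -780
! shelfsys inscribe(p='/prem', c='storosnox') -> created
! shelfsys strike(p='/prem') -> ok
! shelfsys rehome(s='/re', d='/prem') -> ok
! shelfsys inscribe(p='/drovobre', c='fare') -> created
! shelfsys inscribe(p='/ripriji', c='wepru_us') -> created
! registry census() -> 2
! shelfsys inscribe(p='/gitrig', c='nofund') -> created
! shelfsys peekin(p='/') -> [drovobre, gitrig, prem, ripriji]
! shelfsys peekin(p='/') -> [drovobre, gitrig, prem, ripriji]

Answer: [drovobre, gitrig, prem, ripriji]


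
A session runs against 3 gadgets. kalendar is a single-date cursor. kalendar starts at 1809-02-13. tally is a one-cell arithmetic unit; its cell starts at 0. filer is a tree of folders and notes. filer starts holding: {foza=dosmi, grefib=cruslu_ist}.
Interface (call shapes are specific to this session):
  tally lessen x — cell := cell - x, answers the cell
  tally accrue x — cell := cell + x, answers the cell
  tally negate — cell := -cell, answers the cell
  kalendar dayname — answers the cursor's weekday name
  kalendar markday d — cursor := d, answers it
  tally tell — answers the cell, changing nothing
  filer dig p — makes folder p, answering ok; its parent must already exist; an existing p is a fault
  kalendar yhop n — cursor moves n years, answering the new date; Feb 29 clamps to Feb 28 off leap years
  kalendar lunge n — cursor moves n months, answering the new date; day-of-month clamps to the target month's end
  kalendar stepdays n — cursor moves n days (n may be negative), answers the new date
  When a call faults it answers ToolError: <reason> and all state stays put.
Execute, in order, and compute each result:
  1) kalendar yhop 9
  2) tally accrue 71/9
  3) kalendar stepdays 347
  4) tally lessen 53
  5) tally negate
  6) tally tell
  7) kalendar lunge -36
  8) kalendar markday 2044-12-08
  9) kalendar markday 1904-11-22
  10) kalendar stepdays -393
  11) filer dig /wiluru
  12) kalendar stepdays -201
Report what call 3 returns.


> kalendar yhop n: 9
[out] 1818-02-13
> tally accrue x: 71/9
[out] 71/9
> kalendar stepdays n: 347
[out] 1819-01-26
> tally lessen x: 53
[out] -406/9
> tally negate
[out] 406/9
> tally tell
[out] 406/9
> kalendar lunge n: -36
[out] 1816-01-26
> kalendar markday d: 2044-12-08
[out] 2044-12-08
> kalendar markday d: 1904-11-22
[out] 1904-11-22
> kalendar stepdays n: -393
[out] 1903-10-26
> filer dig p: /wiluru
[out] ok
> kalendar stepdays n: -201
[out] 1903-04-08

Answer: 1819-01-26


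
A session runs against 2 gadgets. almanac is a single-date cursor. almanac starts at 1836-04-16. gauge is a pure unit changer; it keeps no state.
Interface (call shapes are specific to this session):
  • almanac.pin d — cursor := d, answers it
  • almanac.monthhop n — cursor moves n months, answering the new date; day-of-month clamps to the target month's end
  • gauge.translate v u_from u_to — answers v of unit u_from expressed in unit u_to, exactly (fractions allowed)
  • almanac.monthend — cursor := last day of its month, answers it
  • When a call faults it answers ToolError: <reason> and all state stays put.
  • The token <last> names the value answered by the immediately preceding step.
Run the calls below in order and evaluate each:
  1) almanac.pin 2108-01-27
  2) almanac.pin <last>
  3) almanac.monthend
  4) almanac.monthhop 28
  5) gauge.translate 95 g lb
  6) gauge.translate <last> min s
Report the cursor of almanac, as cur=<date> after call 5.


Answer: cur=2110-05-31

Derivation:
→ almanac.pin(d→2108-01-27)
← 2108-01-27
→ almanac.pin(d→<last>)
← 2108-01-27
→ almanac.monthend()
← 2108-01-31
→ almanac.monthhop(n→28)
← 2110-05-31
→ gauge.translate(v→95, u_from→g, u_to→lb)
← 9500000/45359237
→ gauge.translate(v→<last>, u_from→min, u_to→s)
← 570000000/45359237


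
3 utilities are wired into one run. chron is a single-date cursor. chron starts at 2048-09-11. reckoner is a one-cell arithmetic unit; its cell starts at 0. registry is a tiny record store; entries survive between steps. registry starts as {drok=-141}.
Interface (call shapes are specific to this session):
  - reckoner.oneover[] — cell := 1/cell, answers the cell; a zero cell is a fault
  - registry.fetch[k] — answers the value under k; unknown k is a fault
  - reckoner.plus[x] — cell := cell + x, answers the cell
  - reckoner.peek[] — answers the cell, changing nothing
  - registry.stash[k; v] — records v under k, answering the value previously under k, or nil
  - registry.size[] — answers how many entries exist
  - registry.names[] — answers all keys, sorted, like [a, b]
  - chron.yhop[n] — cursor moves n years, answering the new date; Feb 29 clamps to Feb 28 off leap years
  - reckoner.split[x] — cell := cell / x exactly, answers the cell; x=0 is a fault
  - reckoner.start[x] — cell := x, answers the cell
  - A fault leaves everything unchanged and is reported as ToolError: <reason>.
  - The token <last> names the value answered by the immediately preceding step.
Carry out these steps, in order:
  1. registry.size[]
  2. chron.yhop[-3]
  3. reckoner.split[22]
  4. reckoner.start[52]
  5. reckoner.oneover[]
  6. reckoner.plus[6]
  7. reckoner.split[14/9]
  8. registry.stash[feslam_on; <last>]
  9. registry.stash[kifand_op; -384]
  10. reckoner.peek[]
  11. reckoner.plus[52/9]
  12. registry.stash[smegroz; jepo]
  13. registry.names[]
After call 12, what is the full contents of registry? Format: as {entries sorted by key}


CALL registry.size[]
RET  1
CALL chron.yhop[n→-3]
RET  2045-09-11
CALL reckoner.split[x→22]
RET  0
CALL reckoner.start[x→52]
RET  52
CALL reckoner.oneover[]
RET  1/52
CALL reckoner.plus[x→6]
RET  313/52
CALL reckoner.split[x→14/9]
RET  2817/728
CALL registry.stash[k→feslam_on; v→<last>]
RET  nil
CALL registry.stash[k→kifand_op; v→-384]
RET  nil
CALL reckoner.peek[]
RET  2817/728
CALL reckoner.plus[x→52/9]
RET  63209/6552
CALL registry.stash[k→smegroz; v→jepo]
RET  nil
CALL registry.names[]
RET  [drok, feslam_on, kifand_op, smegroz]

Answer: {drok=-141, feslam_on=2817/728, kifand_op=-384, smegroz=jepo}


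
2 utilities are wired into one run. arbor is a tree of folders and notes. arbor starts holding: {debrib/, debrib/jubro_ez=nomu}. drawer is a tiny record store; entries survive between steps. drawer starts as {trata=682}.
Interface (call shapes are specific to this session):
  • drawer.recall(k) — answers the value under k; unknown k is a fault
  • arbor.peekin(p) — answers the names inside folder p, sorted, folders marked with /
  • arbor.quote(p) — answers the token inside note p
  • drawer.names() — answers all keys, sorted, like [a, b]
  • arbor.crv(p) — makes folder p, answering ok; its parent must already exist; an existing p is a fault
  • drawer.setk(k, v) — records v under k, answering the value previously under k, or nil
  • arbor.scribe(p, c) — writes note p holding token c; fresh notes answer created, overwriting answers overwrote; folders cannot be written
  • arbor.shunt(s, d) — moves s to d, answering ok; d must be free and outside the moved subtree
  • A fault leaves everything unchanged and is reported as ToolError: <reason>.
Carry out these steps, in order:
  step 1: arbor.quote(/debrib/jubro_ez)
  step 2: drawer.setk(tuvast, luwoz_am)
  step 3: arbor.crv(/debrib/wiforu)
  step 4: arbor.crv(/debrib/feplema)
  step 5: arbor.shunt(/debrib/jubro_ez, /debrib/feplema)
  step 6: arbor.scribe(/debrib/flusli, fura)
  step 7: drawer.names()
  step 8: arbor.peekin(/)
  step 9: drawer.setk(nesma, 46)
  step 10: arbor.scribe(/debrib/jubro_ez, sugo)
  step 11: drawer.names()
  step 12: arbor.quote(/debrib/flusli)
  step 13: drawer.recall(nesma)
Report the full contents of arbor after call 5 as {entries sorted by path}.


Answer: {debrib/, debrib/feplema/, debrib/jubro_ez=nomu, debrib/wiforu/}

Derivation:
~$ arbor.quote p=/debrib/jubro_ez
:: nomu
~$ drawer.setk k=tuvast v=luwoz_am
:: nil
~$ arbor.crv p=/debrib/wiforu
:: ok
~$ arbor.crv p=/debrib/feplema
:: ok
~$ arbor.shunt s=/debrib/jubro_ez d=/debrib/feplema
:: ToolError: exists
~$ arbor.scribe p=/debrib/flusli c=fura
:: created
~$ drawer.names
:: [trata, tuvast]
~$ arbor.peekin p=/
:: [debrib/]
~$ drawer.setk k=nesma v=46
:: nil
~$ arbor.scribe p=/debrib/jubro_ez c=sugo
:: overwrote
~$ drawer.names
:: [nesma, trata, tuvast]
~$ arbor.quote p=/debrib/flusli
:: fura
~$ drawer.recall k=nesma
:: 46


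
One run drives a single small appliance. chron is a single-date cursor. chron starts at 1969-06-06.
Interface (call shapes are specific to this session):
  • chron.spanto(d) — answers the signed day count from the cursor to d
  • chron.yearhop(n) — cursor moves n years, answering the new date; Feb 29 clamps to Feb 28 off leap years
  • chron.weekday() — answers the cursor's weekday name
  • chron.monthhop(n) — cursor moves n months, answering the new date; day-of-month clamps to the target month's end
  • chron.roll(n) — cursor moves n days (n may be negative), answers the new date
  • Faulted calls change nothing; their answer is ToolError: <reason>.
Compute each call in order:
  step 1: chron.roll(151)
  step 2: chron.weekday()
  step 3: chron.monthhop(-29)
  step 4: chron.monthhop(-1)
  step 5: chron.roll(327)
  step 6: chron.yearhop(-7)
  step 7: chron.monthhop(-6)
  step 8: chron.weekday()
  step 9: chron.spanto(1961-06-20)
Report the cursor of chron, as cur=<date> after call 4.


Answer: cur=1967-05-04

Derivation:
→ roll(151)
← 1969-11-04
→ weekday()
← Tuesday
→ monthhop(-29)
← 1967-06-04
→ monthhop(-1)
← 1967-05-04
→ roll(327)
← 1968-03-26
→ yearhop(-7)
← 1961-03-26
→ monthhop(-6)
← 1960-09-26
→ weekday()
← Monday
→ spanto(1961-06-20)
← 267


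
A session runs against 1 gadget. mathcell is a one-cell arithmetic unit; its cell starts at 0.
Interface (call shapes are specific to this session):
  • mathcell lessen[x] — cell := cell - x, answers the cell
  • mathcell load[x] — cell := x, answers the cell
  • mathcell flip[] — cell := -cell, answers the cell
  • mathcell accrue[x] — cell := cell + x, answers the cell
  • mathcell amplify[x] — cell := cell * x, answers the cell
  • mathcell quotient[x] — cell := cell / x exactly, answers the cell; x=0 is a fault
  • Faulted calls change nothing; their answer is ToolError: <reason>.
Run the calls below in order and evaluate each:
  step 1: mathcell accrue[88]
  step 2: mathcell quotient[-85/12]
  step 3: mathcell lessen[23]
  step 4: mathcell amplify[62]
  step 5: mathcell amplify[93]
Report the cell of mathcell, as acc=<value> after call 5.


// mathcell accrue(x=88) ~> 88
// mathcell quotient(x=-85/12) ~> -1056/85
// mathcell lessen(x=23) ~> -3011/85
// mathcell amplify(x=62) ~> -186682/85
// mathcell amplify(x=93) ~> -17361426/85

Answer: acc=-17361426/85


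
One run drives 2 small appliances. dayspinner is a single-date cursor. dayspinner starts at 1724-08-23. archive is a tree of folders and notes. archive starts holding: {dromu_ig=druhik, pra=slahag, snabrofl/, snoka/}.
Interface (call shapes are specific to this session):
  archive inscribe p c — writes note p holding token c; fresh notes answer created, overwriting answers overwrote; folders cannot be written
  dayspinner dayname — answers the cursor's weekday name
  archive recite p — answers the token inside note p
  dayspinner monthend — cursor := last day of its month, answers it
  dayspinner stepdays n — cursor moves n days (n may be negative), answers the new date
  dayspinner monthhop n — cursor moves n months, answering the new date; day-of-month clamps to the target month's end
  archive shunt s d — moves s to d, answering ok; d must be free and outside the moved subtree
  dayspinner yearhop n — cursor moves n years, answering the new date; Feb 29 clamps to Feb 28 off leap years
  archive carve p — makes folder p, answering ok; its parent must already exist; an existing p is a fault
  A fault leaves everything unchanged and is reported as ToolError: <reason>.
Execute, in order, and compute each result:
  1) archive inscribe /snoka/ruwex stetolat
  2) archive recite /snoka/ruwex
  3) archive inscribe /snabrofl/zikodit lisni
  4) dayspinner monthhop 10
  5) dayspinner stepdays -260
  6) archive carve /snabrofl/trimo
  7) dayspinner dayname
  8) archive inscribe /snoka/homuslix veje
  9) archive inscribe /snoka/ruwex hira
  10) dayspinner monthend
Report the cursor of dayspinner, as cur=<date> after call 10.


Answer: cur=1724-10-31

Derivation:
Step: archive inscribe[p=/snoka/ruwex; c=stetolat]
Result: created
Step: archive recite[p=/snoka/ruwex]
Result: stetolat
Step: archive inscribe[p=/snabrofl/zikodit; c=lisni]
Result: created
Step: dayspinner monthhop[n=10]
Result: 1725-06-23
Step: dayspinner stepdays[n=-260]
Result: 1724-10-06
Step: archive carve[p=/snabrofl/trimo]
Result: ok
Step: dayspinner dayname[]
Result: Friday
Step: archive inscribe[p=/snoka/homuslix; c=veje]
Result: created
Step: archive inscribe[p=/snoka/ruwex; c=hira]
Result: overwrote
Step: dayspinner monthend[]
Result: 1724-10-31


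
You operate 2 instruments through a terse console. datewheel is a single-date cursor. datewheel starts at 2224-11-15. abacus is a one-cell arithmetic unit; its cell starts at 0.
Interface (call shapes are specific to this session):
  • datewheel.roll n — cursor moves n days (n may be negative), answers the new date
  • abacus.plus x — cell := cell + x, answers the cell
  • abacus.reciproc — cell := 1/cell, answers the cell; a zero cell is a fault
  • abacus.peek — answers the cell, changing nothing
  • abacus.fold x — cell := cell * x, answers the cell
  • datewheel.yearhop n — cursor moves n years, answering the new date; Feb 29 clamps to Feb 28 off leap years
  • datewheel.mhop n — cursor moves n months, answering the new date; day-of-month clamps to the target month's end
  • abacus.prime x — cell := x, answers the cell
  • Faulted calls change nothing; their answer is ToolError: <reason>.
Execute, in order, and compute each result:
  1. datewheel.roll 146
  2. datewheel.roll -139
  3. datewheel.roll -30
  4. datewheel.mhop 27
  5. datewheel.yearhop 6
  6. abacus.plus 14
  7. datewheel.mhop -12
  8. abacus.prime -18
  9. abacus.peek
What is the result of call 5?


Answer: 2233-01-23

Derivation:
;; datewheel.roll(146) == 2225-04-10
;; datewheel.roll(-139) == 2224-11-22
;; datewheel.roll(-30) == 2224-10-23
;; datewheel.mhop(27) == 2227-01-23
;; datewheel.yearhop(6) == 2233-01-23
;; abacus.plus(14) == 14
;; datewheel.mhop(-12) == 2232-01-23
;; abacus.prime(-18) == -18
;; abacus.peek() == -18


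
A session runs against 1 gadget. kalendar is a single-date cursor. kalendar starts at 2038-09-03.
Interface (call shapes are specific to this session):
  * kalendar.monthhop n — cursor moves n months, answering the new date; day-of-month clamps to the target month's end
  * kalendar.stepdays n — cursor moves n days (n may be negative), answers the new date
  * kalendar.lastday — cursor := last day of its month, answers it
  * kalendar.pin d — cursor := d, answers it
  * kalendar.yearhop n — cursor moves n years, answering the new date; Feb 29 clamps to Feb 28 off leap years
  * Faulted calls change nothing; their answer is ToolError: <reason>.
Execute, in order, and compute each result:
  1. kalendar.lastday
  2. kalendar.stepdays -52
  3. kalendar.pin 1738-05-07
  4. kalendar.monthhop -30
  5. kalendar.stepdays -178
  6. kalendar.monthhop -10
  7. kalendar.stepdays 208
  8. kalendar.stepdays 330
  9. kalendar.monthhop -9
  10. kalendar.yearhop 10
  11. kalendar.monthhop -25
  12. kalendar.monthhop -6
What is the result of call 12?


Do: kalendar.lastday[]
See: 2038-09-30
Do: kalendar.stepdays[-52]
See: 2038-08-09
Do: kalendar.pin[1738-05-07]
See: 1738-05-07
Do: kalendar.monthhop[-30]
See: 1735-11-07
Do: kalendar.stepdays[-178]
See: 1735-05-13
Do: kalendar.monthhop[-10]
See: 1734-07-13
Do: kalendar.stepdays[208]
See: 1735-02-06
Do: kalendar.stepdays[330]
See: 1736-01-02
Do: kalendar.monthhop[-9]
See: 1735-04-02
Do: kalendar.yearhop[10]
See: 1745-04-02
Do: kalendar.monthhop[-25]
See: 1743-03-02
Do: kalendar.monthhop[-6]
See: 1742-09-02

Answer: 1742-09-02


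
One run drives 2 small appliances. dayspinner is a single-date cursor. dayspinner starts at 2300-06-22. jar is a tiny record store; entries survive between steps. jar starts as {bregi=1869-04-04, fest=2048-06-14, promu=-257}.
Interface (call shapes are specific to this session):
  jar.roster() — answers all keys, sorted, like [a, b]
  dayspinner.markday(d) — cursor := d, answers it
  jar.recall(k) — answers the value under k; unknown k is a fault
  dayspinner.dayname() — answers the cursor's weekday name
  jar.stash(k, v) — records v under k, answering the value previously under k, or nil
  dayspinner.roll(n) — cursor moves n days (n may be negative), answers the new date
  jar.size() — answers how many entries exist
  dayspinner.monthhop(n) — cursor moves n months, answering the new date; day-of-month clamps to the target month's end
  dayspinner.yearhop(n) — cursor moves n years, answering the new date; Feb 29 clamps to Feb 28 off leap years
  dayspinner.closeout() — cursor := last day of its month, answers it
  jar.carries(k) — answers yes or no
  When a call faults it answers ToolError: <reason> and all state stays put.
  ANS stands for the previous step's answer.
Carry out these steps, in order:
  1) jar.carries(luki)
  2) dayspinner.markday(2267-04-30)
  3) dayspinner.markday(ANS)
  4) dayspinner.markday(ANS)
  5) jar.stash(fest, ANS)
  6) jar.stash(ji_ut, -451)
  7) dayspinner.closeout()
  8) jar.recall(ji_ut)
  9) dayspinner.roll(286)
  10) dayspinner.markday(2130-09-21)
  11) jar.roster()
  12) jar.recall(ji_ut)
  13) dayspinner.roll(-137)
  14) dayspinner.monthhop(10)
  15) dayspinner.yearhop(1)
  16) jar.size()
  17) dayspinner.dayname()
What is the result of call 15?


Answer: 2132-03-07

Derivation:
> jar.carries k→luki
= no
> dayspinner.markday d→2267-04-30
= 2267-04-30
> dayspinner.markday d→ANS
= 2267-04-30
> dayspinner.markday d→ANS
= 2267-04-30
> jar.stash k→fest v→ANS
= 2048-06-14
> jar.stash k→ji_ut v→-451
= nil
> dayspinner.closeout
= 2267-04-30
> jar.recall k→ji_ut
= -451
> dayspinner.roll n→286
= 2268-02-10
> dayspinner.markday d→2130-09-21
= 2130-09-21
> jar.roster
= [bregi, fest, ji_ut, promu]
> jar.recall k→ji_ut
= -451
> dayspinner.roll n→-137
= 2130-05-07
> dayspinner.monthhop n→10
= 2131-03-07
> dayspinner.yearhop n→1
= 2132-03-07
> jar.size
= 4
> dayspinner.dayname
= Friday


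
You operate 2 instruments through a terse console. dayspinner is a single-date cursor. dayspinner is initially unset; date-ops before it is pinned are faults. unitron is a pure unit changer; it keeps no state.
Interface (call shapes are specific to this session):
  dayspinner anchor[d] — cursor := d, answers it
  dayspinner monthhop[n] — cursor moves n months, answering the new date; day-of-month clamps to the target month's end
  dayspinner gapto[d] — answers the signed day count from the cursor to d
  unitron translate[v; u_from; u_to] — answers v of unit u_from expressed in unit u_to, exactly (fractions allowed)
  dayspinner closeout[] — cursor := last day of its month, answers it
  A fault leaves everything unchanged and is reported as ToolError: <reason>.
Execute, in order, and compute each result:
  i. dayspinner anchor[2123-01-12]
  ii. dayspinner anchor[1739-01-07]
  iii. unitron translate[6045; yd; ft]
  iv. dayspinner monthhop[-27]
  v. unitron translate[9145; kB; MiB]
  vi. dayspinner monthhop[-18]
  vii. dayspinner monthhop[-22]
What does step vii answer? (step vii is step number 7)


% dayspinner anchor(d: 2123-01-12) => 2123-01-12
% dayspinner anchor(d: 1739-01-07) => 1739-01-07
% unitron translate(v: 6045, u_from: yd, u_to: ft) => 18135
% dayspinner monthhop(n: -27) => 1736-10-07
% unitron translate(v: 9145, u_from: kB, u_to: MiB) => 1143125/131072
% dayspinner monthhop(n: -18) => 1735-04-07
% dayspinner monthhop(n: -22) => 1733-06-07

Answer: 1733-06-07


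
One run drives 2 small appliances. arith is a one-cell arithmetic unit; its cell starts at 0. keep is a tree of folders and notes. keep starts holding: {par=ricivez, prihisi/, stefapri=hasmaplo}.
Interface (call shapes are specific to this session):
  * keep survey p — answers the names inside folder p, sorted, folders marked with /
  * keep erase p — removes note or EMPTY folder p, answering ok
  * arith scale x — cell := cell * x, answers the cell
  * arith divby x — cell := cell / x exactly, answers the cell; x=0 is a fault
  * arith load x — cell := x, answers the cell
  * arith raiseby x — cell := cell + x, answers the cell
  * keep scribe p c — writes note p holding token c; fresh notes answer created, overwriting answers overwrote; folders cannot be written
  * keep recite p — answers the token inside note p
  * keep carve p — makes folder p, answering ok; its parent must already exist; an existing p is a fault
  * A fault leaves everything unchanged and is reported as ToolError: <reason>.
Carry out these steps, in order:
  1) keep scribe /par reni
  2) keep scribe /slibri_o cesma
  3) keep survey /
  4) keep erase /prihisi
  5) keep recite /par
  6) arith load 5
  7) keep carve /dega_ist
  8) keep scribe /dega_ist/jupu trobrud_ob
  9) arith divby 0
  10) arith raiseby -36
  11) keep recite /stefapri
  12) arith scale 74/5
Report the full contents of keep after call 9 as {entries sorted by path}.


Answer: {dega_ist/, dega_ist/jupu=trobrud_ob, par=reni, slibri_o=cesma, stefapri=hasmaplo}

Derivation:
Calling keep scribe with /par, reni, yielding overwrote.
Calling keep scribe with /slibri_o, cesma, — result: created.
Calling keep survey with /: [par, prihisi/, slibri_o, stefapri].
Calling keep erase with /prihisi, which returns ok.
Next I call keep recite with /par, and see reni.
Next I call arith load with 5, which returns 5.
Using keep carve with /dega_ist, which returns ok.
I call keep scribe with /dega_ist/jupu, trobrud_ob, which returns created.
Using arith divby with 0, — result: ToolError: division by zero.
Then arith raiseby with -36, → -31.
I run keep recite with /stefapri, → hasmaplo.
I invoke arith scale with 74/5, and get -2294/5.


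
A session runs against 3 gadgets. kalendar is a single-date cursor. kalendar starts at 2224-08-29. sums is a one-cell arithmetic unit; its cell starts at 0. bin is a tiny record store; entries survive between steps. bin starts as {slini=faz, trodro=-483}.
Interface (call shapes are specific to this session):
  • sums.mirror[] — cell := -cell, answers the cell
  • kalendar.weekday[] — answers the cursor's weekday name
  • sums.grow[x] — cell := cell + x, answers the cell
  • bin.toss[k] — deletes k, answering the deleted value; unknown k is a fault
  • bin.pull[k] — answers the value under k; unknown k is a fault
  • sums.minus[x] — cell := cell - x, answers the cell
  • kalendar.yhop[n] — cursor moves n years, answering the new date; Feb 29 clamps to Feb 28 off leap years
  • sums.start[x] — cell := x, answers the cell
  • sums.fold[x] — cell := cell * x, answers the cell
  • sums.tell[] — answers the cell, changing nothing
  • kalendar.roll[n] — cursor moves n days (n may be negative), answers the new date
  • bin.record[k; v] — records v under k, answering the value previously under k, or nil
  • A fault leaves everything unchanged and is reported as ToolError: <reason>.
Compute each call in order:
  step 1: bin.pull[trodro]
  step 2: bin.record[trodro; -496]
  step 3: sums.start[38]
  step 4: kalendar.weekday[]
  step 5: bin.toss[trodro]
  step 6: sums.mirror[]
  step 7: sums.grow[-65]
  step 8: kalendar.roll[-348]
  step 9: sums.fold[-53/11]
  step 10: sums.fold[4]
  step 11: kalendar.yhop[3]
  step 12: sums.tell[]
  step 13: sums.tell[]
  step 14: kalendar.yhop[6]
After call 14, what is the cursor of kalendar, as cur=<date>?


Answer: cur=2232-09-16

Derivation:
==> pull(trodro)
<== -483
==> record(trodro, -496)
<== -483
==> start(38)
<== 38
==> weekday()
<== Sunday
==> toss(trodro)
<== -496
==> mirror()
<== -38
==> grow(-65)
<== -103
==> roll(-348)
<== 2223-09-16
==> fold(-53/11)
<== 5459/11
==> fold(4)
<== 21836/11
==> yhop(3)
<== 2226-09-16
==> tell()
<== 21836/11
==> tell()
<== 21836/11
==> yhop(6)
<== 2232-09-16


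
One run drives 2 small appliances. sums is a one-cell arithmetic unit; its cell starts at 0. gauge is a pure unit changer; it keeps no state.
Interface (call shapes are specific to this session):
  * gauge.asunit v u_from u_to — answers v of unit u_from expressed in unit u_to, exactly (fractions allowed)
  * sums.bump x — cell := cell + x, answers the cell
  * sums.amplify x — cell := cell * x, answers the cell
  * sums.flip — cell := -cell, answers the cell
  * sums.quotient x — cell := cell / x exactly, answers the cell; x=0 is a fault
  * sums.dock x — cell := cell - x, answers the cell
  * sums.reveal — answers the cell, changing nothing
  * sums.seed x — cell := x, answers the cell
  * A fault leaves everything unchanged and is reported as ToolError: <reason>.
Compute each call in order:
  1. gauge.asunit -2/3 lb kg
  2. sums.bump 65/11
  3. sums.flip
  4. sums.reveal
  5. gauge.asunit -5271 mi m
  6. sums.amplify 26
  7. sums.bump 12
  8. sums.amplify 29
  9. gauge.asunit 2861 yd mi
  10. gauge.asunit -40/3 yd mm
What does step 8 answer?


Answer: -45182/11

Derivation:
==> asunit(v: -2/3, u_from: lb, u_to: kg)
<== -45359237/150000000
==> bump(x: 65/11)
<== 65/11
==> flip()
<== -65/11
==> reveal()
<== -65/11
==> asunit(v: -5271, u_from: mi, u_to: m)
<== -1060356528/125
==> amplify(x: 26)
<== -1690/11
==> bump(x: 12)
<== -1558/11
==> amplify(x: 29)
<== -45182/11
==> asunit(v: 2861, u_from: yd, u_to: mi)
<== 2861/1760
==> asunit(v: -40/3, u_from: yd, u_to: mm)
<== -12192


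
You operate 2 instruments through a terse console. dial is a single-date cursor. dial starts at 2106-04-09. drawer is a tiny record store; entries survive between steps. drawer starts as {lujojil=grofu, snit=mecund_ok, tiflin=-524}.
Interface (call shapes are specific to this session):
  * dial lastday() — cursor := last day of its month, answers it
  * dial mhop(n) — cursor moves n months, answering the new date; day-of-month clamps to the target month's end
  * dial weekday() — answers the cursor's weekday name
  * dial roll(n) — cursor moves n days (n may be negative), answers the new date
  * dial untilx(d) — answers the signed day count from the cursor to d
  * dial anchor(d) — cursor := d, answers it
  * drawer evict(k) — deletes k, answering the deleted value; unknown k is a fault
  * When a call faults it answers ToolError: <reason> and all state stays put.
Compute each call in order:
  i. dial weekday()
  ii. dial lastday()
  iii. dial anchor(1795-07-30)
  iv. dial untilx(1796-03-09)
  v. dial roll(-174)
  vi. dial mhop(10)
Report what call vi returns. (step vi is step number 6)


# dial weekday() => Friday
# dial lastday() => 2106-04-30
# dial anchor(d='1795-07-30') => 1795-07-30
# dial untilx(d='1796-03-09') => 223
# dial roll(n='-174') => 1795-02-06
# dial mhop(n='10') => 1795-12-06

Answer: 1795-12-06


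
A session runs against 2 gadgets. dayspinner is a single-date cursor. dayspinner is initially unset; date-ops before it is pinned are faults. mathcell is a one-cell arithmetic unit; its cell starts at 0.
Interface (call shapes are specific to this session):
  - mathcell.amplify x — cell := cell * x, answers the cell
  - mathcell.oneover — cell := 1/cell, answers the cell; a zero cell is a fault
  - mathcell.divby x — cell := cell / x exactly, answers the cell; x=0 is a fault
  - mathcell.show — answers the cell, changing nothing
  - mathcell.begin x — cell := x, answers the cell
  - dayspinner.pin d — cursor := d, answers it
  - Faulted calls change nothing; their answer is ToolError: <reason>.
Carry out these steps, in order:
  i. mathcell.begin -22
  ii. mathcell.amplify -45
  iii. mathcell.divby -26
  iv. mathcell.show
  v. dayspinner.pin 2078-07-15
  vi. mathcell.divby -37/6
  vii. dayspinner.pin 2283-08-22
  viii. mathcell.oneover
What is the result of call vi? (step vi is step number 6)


Answer: 2970/481

Derivation:
Now I run begin passing x→-22, giving -22.
I try amplify passing x→-45, giving 990.
Now I run divby passing x→-26, and see -495/13.
I try show: -495/13.
Calling pin passing d→2078-07-15, and observe 2078-07-15.
I try divby passing x→-37/6, and observe 2970/481.
Calling pin passing d→2283-08-22, — result: 2283-08-22.
I try oneover, → 481/2970.
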